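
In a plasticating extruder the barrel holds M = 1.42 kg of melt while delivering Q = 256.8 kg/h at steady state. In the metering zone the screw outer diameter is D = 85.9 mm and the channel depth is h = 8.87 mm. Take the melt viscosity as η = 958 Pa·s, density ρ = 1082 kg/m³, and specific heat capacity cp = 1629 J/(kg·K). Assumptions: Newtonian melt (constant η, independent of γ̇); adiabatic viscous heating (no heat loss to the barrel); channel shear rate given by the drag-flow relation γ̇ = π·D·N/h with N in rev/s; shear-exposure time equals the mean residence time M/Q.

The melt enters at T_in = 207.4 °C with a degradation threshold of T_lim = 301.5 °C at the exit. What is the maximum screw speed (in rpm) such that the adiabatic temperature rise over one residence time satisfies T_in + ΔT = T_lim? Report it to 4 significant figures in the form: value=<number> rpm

Throughput in SI: Q_s = 256.8 kg/h ÷ 3600 s/h = 0.0713333 kg/s
Mean residence time: t_res = M/Q_s = 1.42 kg / 0.0713333 kg/s = 19.9065 s
Geometry in SI: D = 85.9 mm → 0.0859 m, h = 8.87 mm → 0.00887 m
ΔT_a = T_lim − T_in = 301.5 °C − 207.4 °C = 94.1 K
γ̇_max² = ΔT_a·ρ·cp/(η·t_res) = 94.1·1082·1629/(958·19.9065) = 8697.14 s⁻²
Take the square root: γ̇_max = √(8697.14) = 93.2585 s⁻¹
N_max = γ̇_max·h / (π·D) = 93.2585 · 0.00887 / (π · 0.0859) = 3.06527 rev/s = 183.916 rpm

value=183.9 rpm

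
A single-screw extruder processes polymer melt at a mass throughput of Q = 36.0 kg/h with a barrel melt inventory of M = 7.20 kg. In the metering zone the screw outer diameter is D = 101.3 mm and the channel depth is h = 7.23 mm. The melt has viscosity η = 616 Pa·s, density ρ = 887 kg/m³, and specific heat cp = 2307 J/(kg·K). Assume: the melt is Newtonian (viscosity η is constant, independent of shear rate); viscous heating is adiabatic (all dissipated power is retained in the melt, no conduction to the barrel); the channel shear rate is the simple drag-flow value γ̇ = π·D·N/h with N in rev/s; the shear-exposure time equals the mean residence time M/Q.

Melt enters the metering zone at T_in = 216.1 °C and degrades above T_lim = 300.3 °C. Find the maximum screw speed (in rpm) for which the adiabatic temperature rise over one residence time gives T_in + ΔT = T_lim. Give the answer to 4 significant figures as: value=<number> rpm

Convert throughput: Q = 36.0 kg/h = 36.0/3600 = 0.01 kg/s
t_res = M / Q_s = 7.20 / 0.01 = 720 s
D = 101.3 mm = 0.1013 m;  h = 7.23 mm = 0.00723 m
Allowable rise: ΔT_a = T_lim − T_in = 300.3 − 216.1 = 84.2 K
γ̇_max² = ΔT_a·ρ·cp/(η·t_res) = 84.2·887·2307/(616·720) = 388.481 s⁻²
γ̇_max = sqrt(388.481) = 19.7099 s⁻¹
N_max = γ̇_max·h / (π·D) = 19.7099 · 0.00723 / (π · 0.1013) = 0.447779 rev/s = 26.8668 rpm

value=26.87 rpm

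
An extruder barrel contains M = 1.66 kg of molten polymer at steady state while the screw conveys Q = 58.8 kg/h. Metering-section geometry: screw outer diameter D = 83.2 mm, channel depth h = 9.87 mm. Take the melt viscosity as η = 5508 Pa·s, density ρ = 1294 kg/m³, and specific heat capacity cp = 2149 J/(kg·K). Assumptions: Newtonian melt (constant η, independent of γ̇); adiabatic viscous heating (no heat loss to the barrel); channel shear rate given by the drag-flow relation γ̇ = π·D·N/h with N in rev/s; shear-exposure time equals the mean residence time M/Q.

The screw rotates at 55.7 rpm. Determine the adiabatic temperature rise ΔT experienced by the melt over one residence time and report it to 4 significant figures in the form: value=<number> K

Throughput in SI: Q_s = 58.8 kg/h ÷ 3600 s/h = 0.0163333 kg/s
t_res = M / Q_s = 1.66 ÷ 0.0163333 = 101.633 s
Geometry in metres: D = 83.2 mm → 0.0832 m, h = 9.87 mm → 0.00987 m; screw speed N = 55.7 rpm = 0.928333 rev/s
γ̇ = π·D·N / h = π · 0.0832 · 0.928333 / 0.00987 = 24.5844 s⁻¹
ΔT = η·γ̇²·t_res/(ρ·cp) = [5508 × 24.5844² × 101.633] / [1294 × 2149] = 121.668 K

value=121.7 K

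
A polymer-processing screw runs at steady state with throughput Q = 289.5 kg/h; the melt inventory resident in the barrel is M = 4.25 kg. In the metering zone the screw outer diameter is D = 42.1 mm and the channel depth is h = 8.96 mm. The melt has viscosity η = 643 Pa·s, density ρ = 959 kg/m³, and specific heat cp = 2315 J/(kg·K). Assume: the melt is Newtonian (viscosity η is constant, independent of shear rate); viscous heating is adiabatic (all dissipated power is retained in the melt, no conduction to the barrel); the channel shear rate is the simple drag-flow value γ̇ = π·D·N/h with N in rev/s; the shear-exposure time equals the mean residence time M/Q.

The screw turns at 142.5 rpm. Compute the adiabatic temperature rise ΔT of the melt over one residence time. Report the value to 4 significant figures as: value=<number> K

Q_s = Q / 3600 = 289.5 / 3600 = 0.0804167 kg/s
t_res = M / Q_s = 4.25 / 0.0804167 = 52.8497 s
D = 42.1 mm = 0.0421 m;  h = 8.96 mm = 0.00896 m;  N = 142.5 rpm / 60 = 2.375 rev/s
γ̇ = π·D·N / h = π · 0.0421 · 2.375 / 0.00896 = 35.058 s⁻¹
Adiabatic rise: ΔT = η γ̇² t_res / (ρ cp) = 643·(35.058)²·52.8497 / (959·2315) = 18.8131 K

value=18.81 K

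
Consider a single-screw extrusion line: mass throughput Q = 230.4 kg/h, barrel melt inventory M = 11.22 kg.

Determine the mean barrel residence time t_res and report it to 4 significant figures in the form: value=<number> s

value=175.3 s

Q_s = Q / 3600 = 230.4 / 3600 = 0.064 kg/s
t_res = M / Q_s = 11.22 ÷ 0.064 = 175.312 s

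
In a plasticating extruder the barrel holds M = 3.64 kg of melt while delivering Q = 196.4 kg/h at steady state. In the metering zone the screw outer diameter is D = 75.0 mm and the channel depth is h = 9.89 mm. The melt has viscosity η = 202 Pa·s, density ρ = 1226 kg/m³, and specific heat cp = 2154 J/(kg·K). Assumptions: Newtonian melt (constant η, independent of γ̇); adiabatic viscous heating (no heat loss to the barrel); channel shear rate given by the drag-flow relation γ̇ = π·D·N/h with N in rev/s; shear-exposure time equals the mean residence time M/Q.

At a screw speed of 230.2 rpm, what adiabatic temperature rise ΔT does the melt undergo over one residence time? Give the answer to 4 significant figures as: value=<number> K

value=42.64 K

Convert throughput: Q = 196.4 kg/h = 196.4/3600 = 0.0545556 kg/s
Mean residence time: t_res = M/Q_s = 3.64 kg / 0.0545556 kg/s = 66.721 s
Convert to SI: D = 0.075 m, h = 0.00989 m, N = 230.2/60 = 3.83667 rev/s
γ̇ = π·D·N / h = π · 0.075 · 3.83667 / 0.00989 = 91.4048 s⁻¹
ΔT = η·γ̇²·t_res/(ρ·cp) = [202 × 91.4048² × 66.721] / [1226 × 2154] = 42.6398 K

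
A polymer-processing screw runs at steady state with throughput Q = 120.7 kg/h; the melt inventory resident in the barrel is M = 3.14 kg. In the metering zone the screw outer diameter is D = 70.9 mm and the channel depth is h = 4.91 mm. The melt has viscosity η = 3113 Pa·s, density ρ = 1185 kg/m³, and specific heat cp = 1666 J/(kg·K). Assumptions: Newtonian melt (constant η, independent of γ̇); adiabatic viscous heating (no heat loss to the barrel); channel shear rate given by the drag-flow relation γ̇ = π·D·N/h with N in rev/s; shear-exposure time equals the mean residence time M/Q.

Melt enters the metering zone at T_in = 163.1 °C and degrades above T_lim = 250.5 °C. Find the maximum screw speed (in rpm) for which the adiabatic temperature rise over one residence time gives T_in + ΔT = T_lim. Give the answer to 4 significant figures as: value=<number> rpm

Q_s = Q / 3600 = 120.7 / 3600 = 0.0335278 kg/s
t_res = M / Q_s = 3.14 ÷ 0.0335278 = 93.6537 s
Convert to metres: D = 0.0709 m, h = 0.00491 m
ΔT_a = T_lim − T_in = 250.5 °C − 163.1 °C = 87.4 K
γ̇_max² = ΔT_a·ρ·cp/(η·t_res) = 87.4·1185·1666/(3113·93.6537) = 591.835 s⁻²
Take the square root: γ̇_max = √(591.835) = 24.3277 s⁻¹
N_max = γ̇_max h / (πD) = 24.3277·0.00491/(π·0.0709) = 0.536273 rev/s → ×60 = 32.1764 rpm

value=32.18 rpm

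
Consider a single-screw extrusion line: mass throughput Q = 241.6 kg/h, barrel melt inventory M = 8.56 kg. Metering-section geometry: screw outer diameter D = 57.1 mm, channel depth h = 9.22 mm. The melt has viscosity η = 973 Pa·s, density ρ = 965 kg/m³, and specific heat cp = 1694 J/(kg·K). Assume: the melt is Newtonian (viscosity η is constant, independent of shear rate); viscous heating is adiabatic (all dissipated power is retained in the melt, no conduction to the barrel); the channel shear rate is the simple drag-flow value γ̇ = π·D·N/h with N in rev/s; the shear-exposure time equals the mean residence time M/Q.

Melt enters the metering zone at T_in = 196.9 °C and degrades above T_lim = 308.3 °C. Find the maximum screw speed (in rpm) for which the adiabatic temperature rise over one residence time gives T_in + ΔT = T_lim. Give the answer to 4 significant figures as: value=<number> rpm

value=118.1 rpm

Q_s = Q / 3600 = 241.6 / 3600 = 0.0671111 kg/s
t_res = M / Q_s = 8.56 ÷ 0.0671111 = 127.55 s
Geometry in SI: D = 57.1 mm → 0.0571 m, h = 9.22 mm → 0.00922 m
ΔT_a = T_lim − T_in = 308.3 °C − 196.9 °C = 111.4 K
Invert ΔT = ηγ̇²t_res/(ρcp) for γ̇: γ̇_max² = ΔT_a ρ cp / (η t_res) = 111.4·965·1694 / (973·127.55) = 1467.35 s⁻²
Take the square root: γ̇_max = √(1467.35) = 38.306 s⁻¹
Solve γ̇ = πDN/h for N: N_max = γ̇_max·h/(π·D) = 38.306 × 0.00922 / (π × 0.0571) = 1.96885 rev/s = 118.131 rpm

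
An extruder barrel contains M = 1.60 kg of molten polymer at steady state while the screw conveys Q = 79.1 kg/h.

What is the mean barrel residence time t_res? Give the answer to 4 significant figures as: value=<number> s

Q_s = Q / 3600 = 79.1 / 3600 = 0.0219722 kg/s
Mean residence time: t_res = M/Q_s = 1.60 kg / 0.0219722 kg/s = 72.8192 s

value=72.82 s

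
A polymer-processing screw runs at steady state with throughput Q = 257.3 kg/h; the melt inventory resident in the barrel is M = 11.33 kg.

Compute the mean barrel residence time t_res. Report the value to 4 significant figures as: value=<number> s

Q_s = Q / 3600 = 257.3 / 3600 = 0.0714722 kg/s
Mean residence time: t_res = M/Q_s = 11.33 kg / 0.0714722 kg/s = 158.523 s

value=158.5 s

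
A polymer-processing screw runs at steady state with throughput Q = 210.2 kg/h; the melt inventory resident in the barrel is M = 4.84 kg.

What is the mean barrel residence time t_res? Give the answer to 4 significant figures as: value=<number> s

value=82.89 s

Throughput in SI: Q_s = 210.2 kg/h ÷ 3600 s/h = 0.0583889 kg/s
t_res = M / Q_s = 4.84 / 0.0583889 = 82.8925 s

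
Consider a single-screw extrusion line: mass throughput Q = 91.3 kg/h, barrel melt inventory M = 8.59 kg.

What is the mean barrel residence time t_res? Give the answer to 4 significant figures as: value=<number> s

value=338.7 s

Throughput in SI: Q_s = 91.3 kg/h ÷ 3600 s/h = 0.0253611 kg/s
t_res = M / Q_s = 8.59 ÷ 0.0253611 = 338.708 s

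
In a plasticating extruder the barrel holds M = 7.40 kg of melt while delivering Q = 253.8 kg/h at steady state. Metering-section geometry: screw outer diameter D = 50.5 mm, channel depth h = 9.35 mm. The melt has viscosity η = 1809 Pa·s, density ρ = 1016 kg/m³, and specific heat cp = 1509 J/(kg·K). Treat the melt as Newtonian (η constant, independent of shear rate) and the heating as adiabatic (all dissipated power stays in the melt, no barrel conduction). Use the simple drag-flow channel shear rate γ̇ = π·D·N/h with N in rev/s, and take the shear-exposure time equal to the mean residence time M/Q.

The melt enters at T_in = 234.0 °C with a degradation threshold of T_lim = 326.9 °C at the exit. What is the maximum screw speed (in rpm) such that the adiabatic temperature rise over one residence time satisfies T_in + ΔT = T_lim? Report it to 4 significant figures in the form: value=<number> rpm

value=96.85 rpm

Throughput in SI: Q_s = 253.8 kg/h ÷ 3600 s/h = 0.0705 kg/s
Mean residence time: t_res = M/Q_s = 7.40 kg / 0.0705 kg/s = 104.965 s
D = 50.5 mm = 0.0505 m;  h = 9.35 mm = 0.00935 m
Allowable rise: ΔT_a = T_lim − T_in = 326.9 − 234.0 = 92.9 K
γ̇_max² = ΔT_a·ρ·cp / (η·t_res) = [92.9 × 1016 × 1509] / [1809 × 104.965] = 750.097 s⁻²
γ̇_max = sqrt(750.097) = 27.3879 s⁻¹
N_max = γ̇_max h / (πD) = 27.3879·0.00935/(π·0.0505) = 1.6141 rev/s → ×60 = 96.8457 rpm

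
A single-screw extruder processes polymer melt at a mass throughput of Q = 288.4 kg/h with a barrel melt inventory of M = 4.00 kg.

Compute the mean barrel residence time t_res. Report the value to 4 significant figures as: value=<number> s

value=49.93 s

Convert throughput: Q = 288.4 kg/h = 288.4/3600 = 0.0801111 kg/s
t_res = M / Q_s = 4.00 ÷ 0.0801111 = 49.9307 s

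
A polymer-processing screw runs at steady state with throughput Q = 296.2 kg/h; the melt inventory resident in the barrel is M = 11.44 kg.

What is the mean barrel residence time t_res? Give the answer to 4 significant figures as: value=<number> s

Q_s = Q / 3600 = 296.2 / 3600 = 0.0822778 kg/s
t_res = M / Q_s = 11.44 ÷ 0.0822778 = 139.041 s

value=139.0 s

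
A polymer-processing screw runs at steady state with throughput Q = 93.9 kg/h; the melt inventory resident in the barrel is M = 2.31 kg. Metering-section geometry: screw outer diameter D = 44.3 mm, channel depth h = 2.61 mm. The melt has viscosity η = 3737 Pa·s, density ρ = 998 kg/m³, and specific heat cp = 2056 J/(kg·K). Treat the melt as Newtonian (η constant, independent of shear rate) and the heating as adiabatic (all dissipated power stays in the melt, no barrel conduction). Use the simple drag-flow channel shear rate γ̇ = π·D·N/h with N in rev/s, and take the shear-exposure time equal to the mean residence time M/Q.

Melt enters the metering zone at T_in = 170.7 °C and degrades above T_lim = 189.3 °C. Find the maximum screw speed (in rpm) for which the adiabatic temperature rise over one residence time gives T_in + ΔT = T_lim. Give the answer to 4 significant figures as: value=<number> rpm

value=12.08 rpm

Convert throughput: Q = 93.9 kg/h = 93.9/3600 = 0.0260833 kg/s
t_res = M / Q_s = 2.31 / 0.0260833 = 88.5623 s
Convert to metres: D = 0.0443 m, h = 0.00261 m
ΔT_a = T_lim − T_in = 189.3 °C − 170.7 °C = 18.6 K
γ̇_max² = ΔT_a·ρ·cp/(η·t_res) = 18.6·998·2056/(3737·88.5623) = 115.317 s⁻²
γ̇_max = sqrt(115.317) = 10.7386 s⁻¹
N_max = γ̇_max h / (πD) = 10.7386·0.00261/(π·0.0443) = 0.201388 rev/s → ×60 = 12.0833 rpm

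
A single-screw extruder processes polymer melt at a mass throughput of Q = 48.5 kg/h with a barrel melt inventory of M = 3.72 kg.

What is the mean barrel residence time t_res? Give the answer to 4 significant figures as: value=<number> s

Throughput in SI: Q_s = 48.5 kg/h ÷ 3600 s/h = 0.0134722 kg/s
t_res = M / Q_s = 3.72 ÷ 0.0134722 = 276.124 s

value=276.1 s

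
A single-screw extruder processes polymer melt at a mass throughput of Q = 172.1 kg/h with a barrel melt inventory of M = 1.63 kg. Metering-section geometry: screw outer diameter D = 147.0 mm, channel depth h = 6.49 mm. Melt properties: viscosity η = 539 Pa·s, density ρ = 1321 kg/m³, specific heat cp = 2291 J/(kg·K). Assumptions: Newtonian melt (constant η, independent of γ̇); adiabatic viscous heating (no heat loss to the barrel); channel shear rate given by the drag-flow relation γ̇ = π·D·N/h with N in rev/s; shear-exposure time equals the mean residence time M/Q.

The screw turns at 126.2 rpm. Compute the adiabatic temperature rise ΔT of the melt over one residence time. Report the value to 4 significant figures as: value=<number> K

Throughput in SI: Q_s = 172.1 kg/h ÷ 3600 s/h = 0.0478056 kg/s
Mean residence time: t_res = M/Q_s = 1.63 kg / 0.0478056 kg/s = 34.0965 s
Convert to SI: D = 0.147 m, h = 0.00649 m, N = 126.2/60 = 2.10333 rev/s
γ̇ = π D N / h = (π)(0.147)(2.10333) / 0.00649 = 149.669 s⁻¹
Adiabatic rise: ΔT = η γ̇² t_res / (ρ cp) = 539·(149.669)²·34.0965 / (1321·2291) = 136.029 K

value=136.0 K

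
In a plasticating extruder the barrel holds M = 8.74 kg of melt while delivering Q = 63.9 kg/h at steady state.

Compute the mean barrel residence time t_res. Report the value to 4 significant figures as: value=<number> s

value=492.4 s

Convert throughput: Q = 63.9 kg/h = 63.9/3600 = 0.01775 kg/s
t_res = M / Q_s = 8.74 / 0.01775 = 492.394 s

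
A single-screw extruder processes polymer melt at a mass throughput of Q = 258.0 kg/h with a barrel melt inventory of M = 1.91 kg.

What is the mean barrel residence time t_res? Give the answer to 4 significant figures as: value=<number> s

Q_s = Q / 3600 = 258.0 / 3600 = 0.0716667 kg/s
t_res = M / Q_s = 1.91 ÷ 0.0716667 = 26.6512 s

value=26.65 s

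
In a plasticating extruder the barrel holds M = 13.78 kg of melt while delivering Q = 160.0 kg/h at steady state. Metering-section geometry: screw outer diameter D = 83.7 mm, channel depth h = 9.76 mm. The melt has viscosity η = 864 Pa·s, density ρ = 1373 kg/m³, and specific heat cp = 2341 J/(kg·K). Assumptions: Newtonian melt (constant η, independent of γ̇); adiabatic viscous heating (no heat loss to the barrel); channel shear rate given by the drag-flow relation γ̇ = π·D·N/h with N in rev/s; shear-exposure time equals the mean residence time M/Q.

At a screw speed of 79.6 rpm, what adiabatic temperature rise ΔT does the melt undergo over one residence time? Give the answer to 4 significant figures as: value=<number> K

value=106.5 K

Convert throughput: Q = 160.0 kg/h = 160.0/3600 = 0.0444444 kg/s
t_res = M / Q_s = 13.78 / 0.0444444 = 310.05 s
Geometry in metres: D = 83.7 mm → 0.0837 m, h = 9.76 mm → 0.00976 m; screw speed N = 79.6 rpm = 1.32667 rev/s
γ̇ = π·D·N / h = π · 0.0837 · 1.32667 / 0.00976 = 35.7427 s⁻¹
ΔT = η·γ̇²·t_res / (ρ·cp) = 864 · (35.7427)² · 310.05 / (1373 · 2341) = 106.475 K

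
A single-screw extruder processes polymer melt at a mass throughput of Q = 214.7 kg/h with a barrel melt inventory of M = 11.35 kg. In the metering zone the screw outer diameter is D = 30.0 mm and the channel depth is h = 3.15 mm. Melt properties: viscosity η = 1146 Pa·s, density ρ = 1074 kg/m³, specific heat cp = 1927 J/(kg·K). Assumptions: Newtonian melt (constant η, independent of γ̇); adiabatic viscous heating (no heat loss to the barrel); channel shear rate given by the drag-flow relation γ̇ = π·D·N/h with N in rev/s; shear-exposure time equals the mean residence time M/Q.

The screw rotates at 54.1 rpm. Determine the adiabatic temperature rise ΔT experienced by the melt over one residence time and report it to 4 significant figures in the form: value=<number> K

Q_s = Q / 3600 = 214.7 / 3600 = 0.0596389 kg/s
t_res = M / Q_s = 11.35 / 0.0596389 = 190.312 s
Geometry in metres: D = 30.0 mm → 0.03 m, h = 3.15 mm → 0.00315 m; screw speed N = 54.1 rpm = 0.901667 rev/s
γ̇ = π·D·N / h = π · 0.03 · 0.901667 / 0.00315 = 26.9778 s⁻¹
Adiabatic rise: ΔT = η γ̇² t_res / (ρ cp) = 1146·(26.9778)²·190.312 / (1074·1927) = 76.697 K

value=76.70 K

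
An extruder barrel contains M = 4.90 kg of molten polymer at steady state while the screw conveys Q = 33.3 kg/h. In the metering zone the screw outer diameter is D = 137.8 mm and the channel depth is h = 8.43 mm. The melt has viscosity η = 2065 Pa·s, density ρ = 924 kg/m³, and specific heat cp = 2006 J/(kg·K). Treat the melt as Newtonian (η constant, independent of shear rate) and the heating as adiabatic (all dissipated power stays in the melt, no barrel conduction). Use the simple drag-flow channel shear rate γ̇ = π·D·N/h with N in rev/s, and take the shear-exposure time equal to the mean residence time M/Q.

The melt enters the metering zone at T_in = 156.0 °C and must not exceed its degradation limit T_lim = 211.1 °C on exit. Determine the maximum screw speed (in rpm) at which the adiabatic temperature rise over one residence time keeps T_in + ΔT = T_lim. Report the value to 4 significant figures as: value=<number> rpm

Convert throughput: Q = 33.3 kg/h = 33.3/3600 = 0.00925 kg/s
Mean residence time: t_res = M/Q_s = 4.90 kg / 0.00925 kg/s = 529.73 s
D = 137.8 mm = 0.1378 m;  h = 8.43 mm = 0.00843 m
ΔT_a = T_lim − T_in = 211.1 °C − 156.0 °C = 55.1 K
γ̇_max² = ΔT_a·ρ·cp / (η·t_res) = [55.1 × 924 × 2006] / [2065 × 529.73] = 93.3641 s⁻²
γ̇_max = √93.3641 = 9.66251 s⁻¹
Solve γ̇ = πDN/h for N: N_max = γ̇_max·h/(π·D) = 9.66251 × 0.00843 / (π × 0.1378) = 0.188156 rev/s = 11.2894 rpm

value=11.29 rpm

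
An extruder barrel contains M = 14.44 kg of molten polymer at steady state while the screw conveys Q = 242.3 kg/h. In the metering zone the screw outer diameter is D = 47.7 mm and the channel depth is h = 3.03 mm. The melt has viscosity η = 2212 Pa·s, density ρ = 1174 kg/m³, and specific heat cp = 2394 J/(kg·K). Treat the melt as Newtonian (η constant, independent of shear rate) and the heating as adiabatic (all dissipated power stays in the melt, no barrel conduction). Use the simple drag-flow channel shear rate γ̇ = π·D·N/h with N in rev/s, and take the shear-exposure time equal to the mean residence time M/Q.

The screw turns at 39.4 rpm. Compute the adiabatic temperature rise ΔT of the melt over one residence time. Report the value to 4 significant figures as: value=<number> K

value=178.1 K

Throughput in SI: Q_s = 242.3 kg/h ÷ 3600 s/h = 0.0673056 kg/s
Mean residence time: t_res = M/Q_s = 14.44 kg / 0.0673056 kg/s = 214.544 s
Convert to SI: D = 0.0477 m, h = 0.00303 m, N = 39.4/60 = 0.656667 rev/s
γ̇ = π D N / h = (π)(0.0477)(0.656667) / 0.00303 = 32.4766 s⁻¹
ΔT = η·γ̇²·t_res/(ρ·cp) = [2212 × 32.4766² × 214.544] / [1174 × 2394] = 178.094 K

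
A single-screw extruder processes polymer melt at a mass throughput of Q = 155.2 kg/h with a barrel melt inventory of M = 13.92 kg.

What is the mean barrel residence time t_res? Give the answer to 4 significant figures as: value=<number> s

Convert throughput: Q = 155.2 kg/h = 155.2/3600 = 0.0431111 kg/s
t_res = M / Q_s = 13.92 / 0.0431111 = 322.887 s

value=322.9 s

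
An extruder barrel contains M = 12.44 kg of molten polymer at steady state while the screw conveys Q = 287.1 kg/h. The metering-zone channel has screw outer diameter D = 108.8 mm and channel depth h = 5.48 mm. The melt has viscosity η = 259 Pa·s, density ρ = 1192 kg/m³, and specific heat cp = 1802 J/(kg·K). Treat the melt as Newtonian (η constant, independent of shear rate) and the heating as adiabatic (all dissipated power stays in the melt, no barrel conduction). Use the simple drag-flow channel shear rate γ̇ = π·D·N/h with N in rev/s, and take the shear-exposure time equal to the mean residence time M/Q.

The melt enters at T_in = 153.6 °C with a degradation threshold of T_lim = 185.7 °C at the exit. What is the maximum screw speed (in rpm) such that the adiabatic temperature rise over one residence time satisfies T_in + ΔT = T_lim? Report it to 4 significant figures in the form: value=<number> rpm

Q_s = Q / 3600 = 287.1 / 3600 = 0.07975 kg/s
Mean residence time: t_res = M/Q_s = 12.44 kg / 0.07975 kg/s = 155.987 s
Convert to metres: D = 0.1088 m, h = 0.00548 m
ΔT_a = T_lim − T_in = 185.7 °C − 153.6 °C = 32.1 K
γ̇_max² = ΔT_a·ρ·cp / (η·t_res) = [32.1 × 1192 × 1802] / [259 × 155.987] = 1706.66 s⁻²
Take the square root: γ̇_max = √(1706.66) = 41.3117 s⁻¹
N_max = γ̇_max h / (πD) = 41.3117·0.00548/(π·0.1088) = 0.662331 rev/s → ×60 = 39.7399 rpm

value=39.74 rpm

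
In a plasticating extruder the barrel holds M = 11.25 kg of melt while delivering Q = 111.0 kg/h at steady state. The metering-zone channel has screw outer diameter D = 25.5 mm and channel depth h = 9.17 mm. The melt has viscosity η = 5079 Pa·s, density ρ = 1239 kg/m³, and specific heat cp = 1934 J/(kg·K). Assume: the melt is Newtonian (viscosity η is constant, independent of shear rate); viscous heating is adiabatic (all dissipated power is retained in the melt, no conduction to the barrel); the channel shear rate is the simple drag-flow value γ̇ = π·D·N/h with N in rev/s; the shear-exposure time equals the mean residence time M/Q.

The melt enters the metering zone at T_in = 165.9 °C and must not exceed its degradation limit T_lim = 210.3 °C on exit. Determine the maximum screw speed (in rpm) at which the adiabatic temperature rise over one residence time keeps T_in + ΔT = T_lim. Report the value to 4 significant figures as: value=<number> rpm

Q_s = Q / 3600 = 111.0 / 3600 = 0.0308333 kg/s
Mean residence time: t_res = M/Q_s = 11.25 kg / 0.0308333 kg/s = 364.865 s
Geometry in SI: D = 25.5 mm → 0.0255 m, h = 9.17 mm → 0.00917 m
ΔT_a = T_lim − T_in = 210.3 °C − 165.9 °C = 44.4 K
γ̇_max² = ΔT_a·ρ·cp / (η·t_res) = [44.4 × 1239 × 1934] / [5079 × 364.865] = 57.4117 s⁻²
Take the square root: γ̇_max = √(57.4117) = 7.57705 s⁻¹
Solve γ̇ = πDN/h for N: N_max = γ̇_max·h/(π·D) = 7.57705 × 0.00917 / (π × 0.0255) = 0.86732 rev/s = 52.0392 rpm

value=52.04 rpm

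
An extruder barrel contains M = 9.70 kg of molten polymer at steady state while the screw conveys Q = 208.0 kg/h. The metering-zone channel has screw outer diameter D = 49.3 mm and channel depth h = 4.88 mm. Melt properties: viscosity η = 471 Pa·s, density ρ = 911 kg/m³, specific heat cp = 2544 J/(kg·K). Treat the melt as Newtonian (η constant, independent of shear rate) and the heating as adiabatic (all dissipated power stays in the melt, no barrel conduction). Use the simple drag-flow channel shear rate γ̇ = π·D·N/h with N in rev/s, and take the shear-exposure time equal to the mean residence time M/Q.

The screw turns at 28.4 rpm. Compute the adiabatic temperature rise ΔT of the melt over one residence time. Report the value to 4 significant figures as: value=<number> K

value=7.700 K

Convert throughput: Q = 208.0 kg/h = 208.0/3600 = 0.0577778 kg/s
Mean residence time: t_res = M/Q_s = 9.70 kg / 0.0577778 kg/s = 167.885 s
Geometry in metres: D = 49.3 mm → 0.0493 m, h = 4.88 mm → 0.00488 m; screw speed N = 28.4 rpm = 0.473333 rev/s
γ̇ = π·D·N / h = π · 0.0493 · 0.473333 / 0.00488 = 15.0226 s⁻¹
Adiabatic rise: ΔT = η γ̇² t_res / (ρ cp) = 471·(15.0226)²·167.885 / (911·2544) = 7.69989 K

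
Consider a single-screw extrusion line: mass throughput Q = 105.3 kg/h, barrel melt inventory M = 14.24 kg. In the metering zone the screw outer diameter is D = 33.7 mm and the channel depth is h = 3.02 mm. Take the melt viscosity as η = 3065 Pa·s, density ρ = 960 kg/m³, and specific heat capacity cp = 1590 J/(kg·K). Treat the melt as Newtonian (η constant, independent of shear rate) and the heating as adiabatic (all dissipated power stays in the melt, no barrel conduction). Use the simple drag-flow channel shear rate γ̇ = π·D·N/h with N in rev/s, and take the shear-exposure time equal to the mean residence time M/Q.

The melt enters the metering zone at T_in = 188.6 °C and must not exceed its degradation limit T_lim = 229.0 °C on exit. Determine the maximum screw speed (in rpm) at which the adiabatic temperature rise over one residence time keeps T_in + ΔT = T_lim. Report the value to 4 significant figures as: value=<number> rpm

value=11.00 rpm

Convert throughput: Q = 105.3 kg/h = 105.3/3600 = 0.02925 kg/s
t_res = M / Q_s = 14.24 ÷ 0.02925 = 486.838 s
Convert to metres: D = 0.0337 m, h = 0.00302 m
ΔT_a = T_lim − T_in = 229.0 °C − 188.6 °C = 40.4 K
Invert ΔT = ηγ̇²t_res/(ρcp) for γ̇: γ̇_max² = ΔT_a ρ cp / (η t_res) = 40.4·960·1590 / (3065·486.838) = 41.3271 s⁻²
Take the square root: γ̇_max = √(41.3271) = 6.42862 s⁻¹
N_max = γ̇_max·h / (π·D) = 6.42862 · 0.00302 / (π · 0.0337) = 0.183377 rev/s = 11.0026 rpm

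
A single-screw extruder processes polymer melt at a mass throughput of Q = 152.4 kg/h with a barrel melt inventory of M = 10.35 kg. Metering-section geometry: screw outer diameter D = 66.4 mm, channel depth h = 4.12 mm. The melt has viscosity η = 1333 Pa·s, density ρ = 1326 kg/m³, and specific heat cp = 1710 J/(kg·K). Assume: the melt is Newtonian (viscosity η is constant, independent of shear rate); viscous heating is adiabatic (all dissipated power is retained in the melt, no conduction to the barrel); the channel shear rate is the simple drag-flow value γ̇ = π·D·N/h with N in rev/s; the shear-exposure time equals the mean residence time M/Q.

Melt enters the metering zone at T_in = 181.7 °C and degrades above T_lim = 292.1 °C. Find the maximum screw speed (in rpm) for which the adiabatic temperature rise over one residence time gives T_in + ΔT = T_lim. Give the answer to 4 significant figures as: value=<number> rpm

Convert throughput: Q = 152.4 kg/h = 152.4/3600 = 0.0423333 kg/s
t_res = M / Q_s = 10.35 ÷ 0.0423333 = 244.488 s
D = 66.4 mm = 0.0664 m;  h = 4.12 mm = 0.00412 m
Allowable rise: ΔT_a = T_lim − T_in = 292.1 − 181.7 = 110.4 K
γ̇_max² = ΔT_a·ρ·cp/(η·t_res) = 110.4·1326·1710/(1333·244.488) = 768.105 s⁻²
Take the square root: γ̇_max = √(768.105) = 27.7147 s⁻¹
Solve γ̇ = πDN/h for N: N_max = γ̇_max·h/(π·D) = 27.7147 × 0.00412 / (π × 0.0664) = 0.547381 rev/s = 32.8429 rpm

value=32.84 rpm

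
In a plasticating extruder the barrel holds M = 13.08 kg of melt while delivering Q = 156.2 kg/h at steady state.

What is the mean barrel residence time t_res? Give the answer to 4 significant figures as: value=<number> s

Convert throughput: Q = 156.2 kg/h = 156.2/3600 = 0.0433889 kg/s
t_res = M / Q_s = 13.08 ÷ 0.0433889 = 301.46 s

value=301.5 s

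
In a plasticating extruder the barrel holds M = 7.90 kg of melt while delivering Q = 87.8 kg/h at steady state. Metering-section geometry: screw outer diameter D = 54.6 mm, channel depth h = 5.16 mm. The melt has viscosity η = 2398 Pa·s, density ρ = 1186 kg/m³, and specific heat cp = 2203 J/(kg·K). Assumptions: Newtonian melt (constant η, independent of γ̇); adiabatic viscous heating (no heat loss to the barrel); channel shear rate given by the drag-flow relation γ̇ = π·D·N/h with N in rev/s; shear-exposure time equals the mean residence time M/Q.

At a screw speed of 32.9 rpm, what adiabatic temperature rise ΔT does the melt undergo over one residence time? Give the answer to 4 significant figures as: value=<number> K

Convert throughput: Q = 87.8 kg/h = 87.8/3600 = 0.0243889 kg/s
Mean residence time: t_res = M/Q_s = 7.90 kg / 0.0243889 kg/s = 323.918 s
Geometry in metres: D = 54.6 mm → 0.0546 m, h = 5.16 mm → 0.00516 m; screw speed N = 32.9 rpm = 0.548333 rev/s
γ̇ = π D N / h = (π)(0.0546)(0.548333) / 0.00516 = 18.2279 s⁻¹
ΔT = η·γ̇²·t_res/(ρ·cp) = [2398 × 18.2279² × 323.918] / [1186 × 2203] = 98.7779 K

value=98.78 K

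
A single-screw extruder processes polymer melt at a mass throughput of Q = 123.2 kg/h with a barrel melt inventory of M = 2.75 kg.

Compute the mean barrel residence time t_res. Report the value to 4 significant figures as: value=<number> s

Q_s = Q / 3600 = 123.2 / 3600 = 0.0342222 kg/s
t_res = M / Q_s = 2.75 ÷ 0.0342222 = 80.3571 s

value=80.36 s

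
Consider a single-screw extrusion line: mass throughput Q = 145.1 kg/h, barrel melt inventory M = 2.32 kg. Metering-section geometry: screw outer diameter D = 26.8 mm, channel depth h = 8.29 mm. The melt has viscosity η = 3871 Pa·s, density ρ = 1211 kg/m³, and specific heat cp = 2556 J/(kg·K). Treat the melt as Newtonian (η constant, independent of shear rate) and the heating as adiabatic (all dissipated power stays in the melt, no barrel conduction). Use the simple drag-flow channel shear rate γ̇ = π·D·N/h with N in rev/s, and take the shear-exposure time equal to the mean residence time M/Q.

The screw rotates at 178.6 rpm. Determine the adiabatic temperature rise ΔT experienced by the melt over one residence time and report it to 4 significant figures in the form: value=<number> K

Convert throughput: Q = 145.1 kg/h = 145.1/3600 = 0.0403056 kg/s
Mean residence time: t_res = M/Q_s = 2.32 kg / 0.0403056 kg/s = 57.5603 s
Geometry in metres: D = 26.8 mm → 0.0268 m, h = 8.29 mm → 0.00829 m; screw speed N = 178.6 rpm = 2.97667 rev/s
Shear rate: γ̇ = πDN/h = π·0.0268·2.97667/0.00829 = 30.2315 s⁻¹
ΔT = η·γ̇²·t_res/(ρ·cp) = [3871 × 30.2315² × 57.5603] / [1211 × 2556] = 65.7903 K

value=65.79 K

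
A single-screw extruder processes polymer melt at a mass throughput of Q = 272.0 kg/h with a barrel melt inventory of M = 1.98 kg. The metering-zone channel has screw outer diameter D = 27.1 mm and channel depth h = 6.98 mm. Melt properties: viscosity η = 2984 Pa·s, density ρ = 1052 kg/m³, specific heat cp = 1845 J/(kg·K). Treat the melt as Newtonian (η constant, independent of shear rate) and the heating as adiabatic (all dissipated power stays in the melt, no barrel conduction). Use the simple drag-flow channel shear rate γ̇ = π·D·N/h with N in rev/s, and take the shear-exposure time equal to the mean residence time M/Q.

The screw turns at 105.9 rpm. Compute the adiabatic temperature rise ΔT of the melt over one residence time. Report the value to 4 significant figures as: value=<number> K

value=18.67 K

Throughput in SI: Q_s = 272.0 kg/h ÷ 3600 s/h = 0.0755556 kg/s
t_res = M / Q_s = 1.98 / 0.0755556 = 26.2059 s
Geometry in metres: D = 27.1 mm → 0.0271 m, h = 6.98 mm → 0.00698 m; screw speed N = 105.9 rpm = 1.765 rev/s
γ̇ = π·D·N / h = π · 0.0271 · 1.765 / 0.00698 = 21.5282 s⁻¹
ΔT = η·γ̇²·t_res / (ρ·cp) = 2984 · (21.5282)² · 26.2059 / (1052 · 1845) = 18.6725 K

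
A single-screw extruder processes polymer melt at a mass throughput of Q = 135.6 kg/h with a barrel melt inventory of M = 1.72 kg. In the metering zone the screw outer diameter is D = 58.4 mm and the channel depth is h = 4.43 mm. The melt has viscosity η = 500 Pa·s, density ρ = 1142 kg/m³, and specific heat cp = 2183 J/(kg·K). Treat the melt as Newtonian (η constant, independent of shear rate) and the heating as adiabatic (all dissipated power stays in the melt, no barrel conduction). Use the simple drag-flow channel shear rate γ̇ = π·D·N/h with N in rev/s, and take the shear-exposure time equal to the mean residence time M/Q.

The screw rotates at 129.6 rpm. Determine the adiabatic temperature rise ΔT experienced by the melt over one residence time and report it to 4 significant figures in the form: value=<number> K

value=73.29 K

Throughput in SI: Q_s = 135.6 kg/h ÷ 3600 s/h = 0.0376667 kg/s
Mean residence time: t_res = M/Q_s = 1.72 kg / 0.0376667 kg/s = 45.6637 s
Convert to SI: D = 0.0584 m, h = 0.00443 m, N = 129.6/60 = 2.16 rev/s
Shear rate: γ̇ = πDN/h = π·0.0584·2.16/0.00443 = 89.4567 s⁻¹
Adiabatic rise: ΔT = η γ̇² t_res / (ρ cp) = 500·(89.4567)²·45.6637 / (1142·2183) = 73.2904 K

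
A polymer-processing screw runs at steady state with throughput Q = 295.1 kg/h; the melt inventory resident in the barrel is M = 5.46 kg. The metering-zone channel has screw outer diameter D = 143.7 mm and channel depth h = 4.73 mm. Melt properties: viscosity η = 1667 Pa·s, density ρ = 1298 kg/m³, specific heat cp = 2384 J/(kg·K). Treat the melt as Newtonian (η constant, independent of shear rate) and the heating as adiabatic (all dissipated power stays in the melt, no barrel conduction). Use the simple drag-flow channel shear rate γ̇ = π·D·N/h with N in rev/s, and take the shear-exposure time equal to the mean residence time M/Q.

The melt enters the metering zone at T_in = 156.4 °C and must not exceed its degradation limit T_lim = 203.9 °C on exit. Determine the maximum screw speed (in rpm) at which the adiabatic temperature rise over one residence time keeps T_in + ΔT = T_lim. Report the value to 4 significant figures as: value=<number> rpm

value=22.87 rpm

Convert throughput: Q = 295.1 kg/h = 295.1/3600 = 0.0819722 kg/s
t_res = M / Q_s = 5.46 / 0.0819722 = 66.6079 s
Geometry in SI: D = 143.7 mm → 0.1437 m, h = 4.73 mm → 0.00473 m
ΔT_a = T_lim − T_in = 203.9 °C − 156.4 °C = 47.5 K
γ̇_max² = ΔT_a·ρ·cp/(η·t_res) = 47.5·1298·2384/(1667·66.6079) = 1323.77 s⁻²
γ̇_max = √1323.77 = 36.3837 s⁻¹
Solve γ̇ = πDN/h for N: N_max = γ̇_max·h/(π·D) = 36.3837 × 0.00473 / (π × 0.1437) = 0.381207 rev/s = 22.8724 rpm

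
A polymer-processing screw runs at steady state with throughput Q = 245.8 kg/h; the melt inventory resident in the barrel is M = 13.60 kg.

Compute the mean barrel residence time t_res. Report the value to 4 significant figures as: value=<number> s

value=199.2 s

Throughput in SI: Q_s = 245.8 kg/h ÷ 3600 s/h = 0.0682778 kg/s
t_res = M / Q_s = 13.60 ÷ 0.0682778 = 199.186 s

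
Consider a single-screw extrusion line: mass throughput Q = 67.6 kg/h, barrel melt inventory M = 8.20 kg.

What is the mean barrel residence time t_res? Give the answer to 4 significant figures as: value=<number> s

value=436.7 s

Throughput in SI: Q_s = 67.6 kg/h ÷ 3600 s/h = 0.0187778 kg/s
Mean residence time: t_res = M/Q_s = 8.20 kg / 0.0187778 kg/s = 436.686 s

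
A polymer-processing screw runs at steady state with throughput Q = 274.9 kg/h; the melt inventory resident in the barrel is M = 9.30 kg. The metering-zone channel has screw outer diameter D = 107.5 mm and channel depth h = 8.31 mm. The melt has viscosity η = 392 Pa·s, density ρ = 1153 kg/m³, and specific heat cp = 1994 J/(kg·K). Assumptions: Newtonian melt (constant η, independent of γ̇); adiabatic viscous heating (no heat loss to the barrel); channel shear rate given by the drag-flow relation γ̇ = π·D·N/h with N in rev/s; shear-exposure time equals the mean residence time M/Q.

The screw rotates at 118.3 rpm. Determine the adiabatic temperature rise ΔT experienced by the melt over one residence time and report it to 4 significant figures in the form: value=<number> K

value=133.3 K

Convert throughput: Q = 274.9 kg/h = 274.9/3600 = 0.0763611 kg/s
Mean residence time: t_res = M/Q_s = 9.30 kg / 0.0763611 kg/s = 121.79 s
D = 107.5 mm = 0.1075 m;  h = 8.31 mm = 0.00831 m;  N = 118.3 rpm / 60 = 1.97167 rev/s
γ̇ = π·D·N / h = π · 0.1075 · 1.97167 / 0.00831 = 80.1292 s⁻¹
Adiabatic rise: ΔT = η γ̇² t_res / (ρ cp) = 392·(80.1292)²·121.79 / (1153·1994) = 133.329 K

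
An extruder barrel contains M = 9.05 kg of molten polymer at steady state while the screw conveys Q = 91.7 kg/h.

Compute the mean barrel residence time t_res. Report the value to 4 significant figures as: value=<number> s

value=355.3 s

Convert throughput: Q = 91.7 kg/h = 91.7/3600 = 0.0254722 kg/s
t_res = M / Q_s = 9.05 ÷ 0.0254722 = 355.289 s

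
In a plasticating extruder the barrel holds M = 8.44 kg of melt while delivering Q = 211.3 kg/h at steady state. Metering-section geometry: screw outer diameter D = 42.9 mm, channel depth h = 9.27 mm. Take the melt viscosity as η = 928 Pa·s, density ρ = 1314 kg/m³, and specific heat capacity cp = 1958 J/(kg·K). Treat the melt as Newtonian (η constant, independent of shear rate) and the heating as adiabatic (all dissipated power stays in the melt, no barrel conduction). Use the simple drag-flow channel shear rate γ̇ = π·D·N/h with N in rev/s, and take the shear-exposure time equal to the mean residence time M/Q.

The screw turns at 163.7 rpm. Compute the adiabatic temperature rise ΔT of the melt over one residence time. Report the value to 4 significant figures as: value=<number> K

Convert throughput: Q = 211.3 kg/h = 211.3/3600 = 0.0586944 kg/s
t_res = M / Q_s = 8.44 / 0.0586944 = 143.796 s
Geometry in metres: D = 42.9 mm → 0.0429 m, h = 9.27 mm → 0.00927 m; screw speed N = 163.7 rpm = 2.72833 rev/s
γ̇ = π·D·N / h = π · 0.0429 · 2.72833 / 0.00927 = 39.6666 s⁻¹
Adiabatic rise: ΔT = η γ̇² t_res / (ρ cp) = 928·(39.6666)²·143.796 / (1314·1958) = 81.6084 K

value=81.61 K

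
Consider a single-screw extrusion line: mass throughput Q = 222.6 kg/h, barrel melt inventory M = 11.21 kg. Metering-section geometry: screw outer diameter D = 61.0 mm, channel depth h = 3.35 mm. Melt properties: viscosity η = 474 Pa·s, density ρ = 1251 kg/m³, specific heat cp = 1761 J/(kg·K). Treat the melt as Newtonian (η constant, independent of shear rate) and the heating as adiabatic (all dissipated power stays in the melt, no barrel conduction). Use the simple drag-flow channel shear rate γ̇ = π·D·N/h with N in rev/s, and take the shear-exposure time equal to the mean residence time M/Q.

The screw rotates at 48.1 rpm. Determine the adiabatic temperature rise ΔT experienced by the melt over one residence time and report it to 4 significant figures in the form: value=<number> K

Throughput in SI: Q_s = 222.6 kg/h ÷ 3600 s/h = 0.0618333 kg/s
Mean residence time: t_res = M/Q_s = 11.21 kg / 0.0618333 kg/s = 181.294 s
Convert to SI: D = 0.061 m, h = 0.00335 m, N = 48.1/60 = 0.801667 rev/s
γ̇ = π·D·N / h = π · 0.061 · 0.801667 / 0.00335 = 45.8594 s⁻¹
ΔT = η·γ̇²·t_res/(ρ·cp) = [474 × 45.8594² × 181.294] / [1251 × 1761] = 82.0355 K

value=82.04 K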